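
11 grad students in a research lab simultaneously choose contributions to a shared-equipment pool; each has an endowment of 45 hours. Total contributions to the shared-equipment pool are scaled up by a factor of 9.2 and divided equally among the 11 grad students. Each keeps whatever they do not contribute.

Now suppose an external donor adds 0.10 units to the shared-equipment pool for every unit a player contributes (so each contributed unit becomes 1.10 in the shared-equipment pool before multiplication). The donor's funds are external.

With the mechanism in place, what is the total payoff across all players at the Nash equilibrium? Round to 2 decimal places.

495.00 hours

Even with the mechanism, each unit contributed returns only 9.2 × 1.10 / 11 = 0.9200 per unit of net cost, so contributing nothing is still dominant.
At the Nash equilibrium no one contributes; group total payoff = 11 × 45 = 495.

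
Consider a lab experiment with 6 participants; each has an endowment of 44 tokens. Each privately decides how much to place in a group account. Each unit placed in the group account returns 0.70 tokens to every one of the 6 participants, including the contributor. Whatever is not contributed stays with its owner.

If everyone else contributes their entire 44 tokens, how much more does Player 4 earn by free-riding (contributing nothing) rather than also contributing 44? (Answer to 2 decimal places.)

Switching from a contribution of 44 to 0 lets Player 4 keep an extra 44 tokens, but lowers the group account by 44, which costs Player 4 their own share of that drop: 0.70 × 44 = 30.80.
Net gain = 44 − 30.80 = 13.20. The private return per contributed unit (0.70) is below 1, so free-riding is indeed the best response regardless of what the others do.

13.20 tokens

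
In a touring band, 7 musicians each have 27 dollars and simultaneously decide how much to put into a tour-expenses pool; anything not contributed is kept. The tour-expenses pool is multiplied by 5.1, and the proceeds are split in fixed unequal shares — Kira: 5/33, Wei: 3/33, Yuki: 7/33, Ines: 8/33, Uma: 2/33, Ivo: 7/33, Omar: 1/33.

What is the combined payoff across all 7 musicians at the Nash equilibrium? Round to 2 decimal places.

521.10 dollars

Each unit j contributes comes back to j as 5.1 × (j's share), so j prefers to contribute only if that share exceeds 1/5.1 = 0.1961; otherwise keeping the unit dominates.
Yuki, Ines and Ivo clear that bar, contributing 27 each; the remaining 4 contribute 0. Total contributed: 81.
The tour-expenses pool pays out 5.1 × 81 = 413.10 in total (split across the unequal shares, but the aggregate is all that matters for the group sum).
The 4 free-riders keep 27 each, adding 108. Group total = 108 + 413.10 = 521.10.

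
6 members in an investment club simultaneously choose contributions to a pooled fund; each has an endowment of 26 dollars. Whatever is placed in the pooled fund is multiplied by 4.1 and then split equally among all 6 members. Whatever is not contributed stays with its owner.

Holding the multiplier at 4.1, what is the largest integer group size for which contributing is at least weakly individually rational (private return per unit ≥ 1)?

4

Private return per unit is 4.1/(group size), which is ≥ 1 whenever the group size is ≤ 4.1.
The largest such integer is 4.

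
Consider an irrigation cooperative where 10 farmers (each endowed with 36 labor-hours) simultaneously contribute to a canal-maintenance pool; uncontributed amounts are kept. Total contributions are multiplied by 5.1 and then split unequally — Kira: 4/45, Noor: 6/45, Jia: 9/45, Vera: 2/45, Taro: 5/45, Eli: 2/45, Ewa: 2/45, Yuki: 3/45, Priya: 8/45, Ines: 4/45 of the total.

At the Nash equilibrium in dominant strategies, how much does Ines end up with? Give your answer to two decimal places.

A player with share s gets back 5.1·s per unit contributed, so full contribution is dominant for anyone with s > 1/5.1 = 0.1961 and zero contribution is dominant for anyone below.
Jia alone (share 9/45) is above the threshold, contributing 36; the remaining 9 contribute 0. Total contributed: 36.
Ines keeps 36 and receives 5.1 × 36 × 4/45 = 16.32 from the canal-maintenance pool, for a payoff of 52.32.

52.32 labor-hours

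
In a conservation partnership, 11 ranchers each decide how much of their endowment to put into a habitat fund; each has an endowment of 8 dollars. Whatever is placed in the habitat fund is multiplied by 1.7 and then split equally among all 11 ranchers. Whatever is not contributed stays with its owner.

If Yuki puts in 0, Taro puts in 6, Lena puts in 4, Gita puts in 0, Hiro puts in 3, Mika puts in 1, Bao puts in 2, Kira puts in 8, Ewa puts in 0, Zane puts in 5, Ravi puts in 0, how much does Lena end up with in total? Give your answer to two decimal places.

Total contributed: 0 + 6 + 4 + 0 + 3 + 1 + 2 + 8 + 0 + 5 + 0 = 29.
Each receives 1.7 × 29 / 11 = 4.48 from the habitat fund.
Lena keeps 8 − 4 = 4, so Lena's payoff is 4 + 4.48 = 8.48.

8.48 dollars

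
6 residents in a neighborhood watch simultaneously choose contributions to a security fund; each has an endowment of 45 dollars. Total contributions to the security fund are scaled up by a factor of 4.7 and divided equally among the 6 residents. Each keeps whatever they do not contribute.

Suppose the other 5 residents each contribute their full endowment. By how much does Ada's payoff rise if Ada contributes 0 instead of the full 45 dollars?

Switching from a contribution of 45 to 0 lets Ada keep an extra 45 dollars, but lowers the security fund by 45, which costs Ada their own share of that drop: 4.7/6 × 45 = 35.25.
Net gain = 45 − 35.25 = 9.75. The private return per contributed unit (0.7833) is below 1, so free-riding is indeed the best response regardless of what the others do.

9.75 dollars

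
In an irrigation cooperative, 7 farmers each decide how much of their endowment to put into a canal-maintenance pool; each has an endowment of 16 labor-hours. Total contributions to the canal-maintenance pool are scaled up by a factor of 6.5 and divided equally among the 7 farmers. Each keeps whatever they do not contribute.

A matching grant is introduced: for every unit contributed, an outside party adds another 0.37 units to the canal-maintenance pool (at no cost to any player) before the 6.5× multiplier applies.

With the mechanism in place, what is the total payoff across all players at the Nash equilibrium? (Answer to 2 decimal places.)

Under the mechanism each unit contributed yields 6.5 × 1.37 / 7 = 1.2721 back to its contributor per unit of net cost, which exceeds 1, making full contribution the dominant choice for everyone.
So the Nash equilibrium is full contribution by all 7; the group earns 6.5 × 1.37 × 112 = 997.36.

997.36 labor-hours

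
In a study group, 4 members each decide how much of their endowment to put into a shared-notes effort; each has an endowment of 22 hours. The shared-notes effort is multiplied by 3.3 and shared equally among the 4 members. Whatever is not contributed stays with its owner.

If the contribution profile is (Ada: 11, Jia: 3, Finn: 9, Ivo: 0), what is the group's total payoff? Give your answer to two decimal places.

140.90 hours

Total contributed: 11 + 3 + 9 + 0 = 23; total kept: 4 × 22 − 23 = 65.
The shared-notes effort pays out 3.3 × 23 = 75.90 in aggregate.
Group total = 65 + 75.90 = 140.90.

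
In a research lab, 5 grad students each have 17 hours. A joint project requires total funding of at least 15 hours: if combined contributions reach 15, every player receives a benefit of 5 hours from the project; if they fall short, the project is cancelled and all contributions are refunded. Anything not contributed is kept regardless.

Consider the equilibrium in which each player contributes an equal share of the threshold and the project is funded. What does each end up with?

19 hours

Equal share of the threshold: 15/5 = 3.
At this profile no one gains by cutting their contribution: any cut drops the total below 15, the project is cancelled, contributions are refunded, and the deviator ends with 17, which is less than 17 − 3 + 5 = 19. Contributing more than 3 just wastes the excess. So contributing exactly 3 is a best response.
Each player's payoff: 17 − 3 + 5 = 19.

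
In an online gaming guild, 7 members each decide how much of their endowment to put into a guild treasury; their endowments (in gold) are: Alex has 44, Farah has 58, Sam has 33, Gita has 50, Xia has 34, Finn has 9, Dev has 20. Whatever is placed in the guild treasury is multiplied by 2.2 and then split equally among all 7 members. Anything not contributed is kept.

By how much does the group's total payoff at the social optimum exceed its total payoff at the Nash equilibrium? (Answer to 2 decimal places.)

297.60 gold

The private return per contributed unit is 2.2/7 = 0.3143 < 1 for every player regardless of endowment, so the Nash equilibrium is zero contribution and the group total is Σ E_j = 44 + 58 + 33 + 50 + 34 + 9 + 20 = 248.
Each contributed unit returns 2.200 to the group, so the social optimum is full contribution by everyone: group total = 2.200 × 248 = 545.60.
Efficiency loss = (2.200 − 1) × 248 = 297.60.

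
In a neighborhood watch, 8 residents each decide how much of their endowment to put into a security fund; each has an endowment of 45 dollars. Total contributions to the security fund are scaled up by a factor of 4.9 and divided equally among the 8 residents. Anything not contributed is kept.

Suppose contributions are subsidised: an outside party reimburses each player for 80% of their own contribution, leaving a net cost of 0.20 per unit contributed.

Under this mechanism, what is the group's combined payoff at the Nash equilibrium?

2052.00 dollars

The effective private return per unit is now (4.9/8) / 0.20 = 3.0625 > 1, so every player's dominant strategy flips to full contribution.
So the Nash equilibrium is full contribution by all 8; the group earns 8 × (45 × 0.80 + 4.9 × 45) = 2052.00.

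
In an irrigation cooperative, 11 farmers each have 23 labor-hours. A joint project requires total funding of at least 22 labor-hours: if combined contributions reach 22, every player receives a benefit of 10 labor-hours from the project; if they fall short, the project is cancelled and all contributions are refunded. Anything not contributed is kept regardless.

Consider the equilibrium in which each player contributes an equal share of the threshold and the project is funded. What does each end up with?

31 labor-hours

Equal share of the threshold: 22/11 = 2.
At this profile no one gains by cutting their contribution: any cut drops the total below 22, the project is cancelled, contributions are refunded, and the deviator ends with 23, which is less than 23 − 2 + 10 = 31. Contributing more than 2 just wastes the excess. So contributing exactly 2 is a best response.
Each player's payoff: 23 − 2 + 10 = 31.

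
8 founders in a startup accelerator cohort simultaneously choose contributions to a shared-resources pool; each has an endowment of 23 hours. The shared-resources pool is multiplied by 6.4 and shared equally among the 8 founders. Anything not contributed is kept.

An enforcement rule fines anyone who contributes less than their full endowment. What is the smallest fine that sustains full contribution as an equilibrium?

Given the others contribute fully, the best deviation is to contribute 0 (any partial contribution still incurs the fine and gives up units whose private return 0.8000 is below 1).
Deviating from 23 to 0 saves 23 hours but forfeits the deviator's share of the drop in the shared-resources pool: 6.4/8 × 23 = 18.40.
So the deviation gain is 23 − 18.40 = 4.60, and the fine must be at least 4.60 hours to wipe it out.

4.60 hours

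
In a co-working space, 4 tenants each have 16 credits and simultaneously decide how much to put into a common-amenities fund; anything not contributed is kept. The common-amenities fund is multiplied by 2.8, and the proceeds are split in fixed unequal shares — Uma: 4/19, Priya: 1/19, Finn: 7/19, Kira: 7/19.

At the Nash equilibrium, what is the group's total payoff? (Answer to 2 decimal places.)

121.60 credits

Each unit j contributes comes back to j as 2.8 × (j's share), so j prefers to contribute only if that share exceeds 1/2.8 = 0.3571; otherwise keeping the unit dominates.
The shares above 0.3571 belong to Finn and Kira, contributing 16 each; the remaining 2 contribute 0. Total contributed: 32.
The common-amenities fund pays out 2.8 × 32 = 89.60 in total (split across the unequal shares, but the aggregate is all that matters for the group sum).
The 2 free-riders keep 16 each, adding 32. Group total = 32 + 89.60 = 121.60.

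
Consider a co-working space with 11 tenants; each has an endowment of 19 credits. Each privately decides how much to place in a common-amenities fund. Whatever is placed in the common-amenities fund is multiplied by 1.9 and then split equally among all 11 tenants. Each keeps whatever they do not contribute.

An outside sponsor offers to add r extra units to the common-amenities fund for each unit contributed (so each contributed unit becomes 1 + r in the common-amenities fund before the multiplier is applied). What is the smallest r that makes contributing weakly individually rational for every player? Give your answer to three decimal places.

4.789

With matching at rate r, one contributed unit becomes (1 + r) in the common-amenities fund and returns 1.9 × (1 + r) / 11 to the contributor.
Setting this equal to 1: 1 + r = 11/1.9 = 5.7895.
So the minimum matching rate is r = 5.7895 − 1 = 4.789.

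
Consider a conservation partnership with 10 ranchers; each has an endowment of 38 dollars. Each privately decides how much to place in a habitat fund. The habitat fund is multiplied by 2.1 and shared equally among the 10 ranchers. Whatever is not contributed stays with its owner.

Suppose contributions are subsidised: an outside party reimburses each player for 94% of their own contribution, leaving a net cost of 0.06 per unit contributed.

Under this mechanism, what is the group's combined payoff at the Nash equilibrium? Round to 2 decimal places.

The effective private return per unit is now (2.1/10) / 0.06 = 3.5000 > 1, so every player's dominant strategy flips to full contribution.
So the Nash equilibrium is full contribution by all 10; the group earns 10 × (38 × 0.94 + 2.1 × 38) = 1155.20.

1155.20 dollars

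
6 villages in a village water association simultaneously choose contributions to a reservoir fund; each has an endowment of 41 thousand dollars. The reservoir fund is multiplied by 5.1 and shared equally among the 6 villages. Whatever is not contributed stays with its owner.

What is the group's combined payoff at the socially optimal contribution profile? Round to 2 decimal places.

Each contributed unit returns 5.100 to the group as a whole (0.8500 to each of 6 players), which exceeds 1, so the social optimum is full contribution: group total = 5.100 × 246 = 1254.60.

1254.60 thousand dollars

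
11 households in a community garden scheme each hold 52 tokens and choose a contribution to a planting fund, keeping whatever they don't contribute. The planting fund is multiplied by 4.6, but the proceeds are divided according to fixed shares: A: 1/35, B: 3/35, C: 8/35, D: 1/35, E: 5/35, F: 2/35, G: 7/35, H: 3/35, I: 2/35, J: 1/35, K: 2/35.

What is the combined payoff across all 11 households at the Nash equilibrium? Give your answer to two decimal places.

759.20 tokens

A player with share s gets back 4.6·s per unit contributed, so full contribution is dominant for anyone with s > 1/4.6 = 0.2174 and zero contribution is dominant for anyone below.
The only share above 0.2174 is C's 8/35, contributing 52; the remaining 10 contribute 0. Total contributed: 52.
The planting fund pays out 4.6 × 52 = 239.20 in total (split across the unequal shares, but the aggregate is all that matters for the group sum).
The 10 free-riders keep 52 each, adding 520. Group total = 520 + 239.20 = 759.20.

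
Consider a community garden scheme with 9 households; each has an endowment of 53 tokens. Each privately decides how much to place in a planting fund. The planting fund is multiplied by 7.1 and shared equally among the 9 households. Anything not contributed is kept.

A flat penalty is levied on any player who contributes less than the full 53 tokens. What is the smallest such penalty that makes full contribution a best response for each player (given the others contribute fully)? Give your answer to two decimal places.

Given the others contribute fully, the best deviation is to contribute 0 (any partial contribution still incurs the fine and gives up units whose private return 0.7889 is below 1).
Deviating from 53 to 0 saves 53 tokens but forfeits the deviator's share of the drop in the planting fund: 7.1/9 × 53 = 41.81.
So the deviation gain is 53 − 41.81 = 11.19, and the fine must be at least 11.19 tokens to wipe it out.

11.19 tokens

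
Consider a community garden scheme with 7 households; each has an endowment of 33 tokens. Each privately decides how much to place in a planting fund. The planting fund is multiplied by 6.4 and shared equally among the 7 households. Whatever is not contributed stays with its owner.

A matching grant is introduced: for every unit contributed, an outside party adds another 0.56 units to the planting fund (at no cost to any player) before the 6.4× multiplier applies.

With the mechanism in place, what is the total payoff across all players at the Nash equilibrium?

The effective private return per unit is now 6.4 × 1.56 / 7 = 1.4263 > 1, so every player's dominant strategy flips to full contribution.
So the Nash equilibrium is full contribution by all 7; the group earns 6.4 × 1.56 × 231 = 2306.30.

2306.30 tokens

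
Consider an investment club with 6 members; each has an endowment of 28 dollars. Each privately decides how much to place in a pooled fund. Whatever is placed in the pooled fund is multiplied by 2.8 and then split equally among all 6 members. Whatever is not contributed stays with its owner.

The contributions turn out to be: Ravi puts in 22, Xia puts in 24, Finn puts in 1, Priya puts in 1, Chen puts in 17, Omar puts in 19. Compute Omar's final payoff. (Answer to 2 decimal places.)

Total contributed: 22 + 24 + 1 + 1 + 17 + 19 = 84.
Each receives 2.8 × 84 / 6 = 39.20 from the pooled fund.
Omar keeps 28 − 19 = 9, so Omar's payoff is 9 + 39.20 = 48.20.

48.20 dollars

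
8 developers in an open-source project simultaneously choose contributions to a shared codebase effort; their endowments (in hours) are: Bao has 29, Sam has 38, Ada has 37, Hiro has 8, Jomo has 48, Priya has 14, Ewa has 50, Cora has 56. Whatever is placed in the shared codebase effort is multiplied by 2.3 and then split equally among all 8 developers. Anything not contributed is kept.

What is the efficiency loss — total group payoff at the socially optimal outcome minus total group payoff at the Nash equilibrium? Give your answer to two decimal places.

364.00 hours

The private return per contributed unit is 2.3/8 = 0.2875 < 1 for every player regardless of endowment, so the Nash equilibrium is zero contribution and the group total is Σ E_j = 29 + 38 + 37 + 8 + 48 + 14 + 50 + 56 = 280.
Each contributed unit returns 2.300 to the group, so the social optimum is full contribution by everyone: group total = 2.300 × 280 = 644.00.
Efficiency loss = (2.300 − 1) × 280 = 364.00.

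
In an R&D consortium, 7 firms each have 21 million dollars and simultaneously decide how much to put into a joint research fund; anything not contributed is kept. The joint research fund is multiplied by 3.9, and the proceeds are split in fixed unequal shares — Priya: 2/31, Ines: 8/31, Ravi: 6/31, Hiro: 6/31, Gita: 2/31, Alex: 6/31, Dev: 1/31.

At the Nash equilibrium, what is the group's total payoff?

207.90 million dollars

Player j's private return per contributed unit is 3.9 × (j's share). Contributing is weakly dominant for j when that share is at least 1/3.9 = 0.2564, and contributing 0 is dominant otherwise.
The only share above 0.2564 is Ines's 8/31, contributing 21; the remaining 6 contribute 0. Total contributed: 21.
The joint research fund pays out 3.9 × 21 = 81.90 in total (split across the unequal shares, but the aggregate is all that matters for the group sum).
The 6 free-riders keep 21 each, adding 126. Group total = 126 + 81.90 = 207.90.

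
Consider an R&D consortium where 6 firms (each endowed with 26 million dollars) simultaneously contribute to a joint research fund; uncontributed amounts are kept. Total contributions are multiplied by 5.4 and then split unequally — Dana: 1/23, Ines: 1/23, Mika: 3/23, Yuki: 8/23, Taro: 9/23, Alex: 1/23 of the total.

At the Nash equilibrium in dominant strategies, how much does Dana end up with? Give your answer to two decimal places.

For player j, contributing a unit is worthwhile iff 5.4 × (j's share) ≥ 1, i.e. iff j's share is at least 0.1852.
Yuki and Taro clear that bar, contributing 26 each; the remaining 4 contribute 0. Total contributed: 52.
Dana keeps 26 and receives 5.4 × 52 × 1/23 = 12.21 from the joint research fund, for a payoff of 38.21.

38.21 million dollars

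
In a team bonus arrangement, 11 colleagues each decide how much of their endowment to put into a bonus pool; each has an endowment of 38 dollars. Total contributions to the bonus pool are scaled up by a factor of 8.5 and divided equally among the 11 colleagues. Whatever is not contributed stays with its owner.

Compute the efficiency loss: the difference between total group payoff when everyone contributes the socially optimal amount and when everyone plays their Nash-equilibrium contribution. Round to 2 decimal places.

Each contributed unit returns 8.5/11 = 0.7727 to its contributor — below 1 — so contributing 0 is dominant for every player. At the Nash equilibrium everyone keeps their 38, and the group total is 11 × 38 = 418.
Each contributed unit returns 8.500 to the group as a whole (0.7727 to each of 11 players), which exceeds 1, so the social optimum is full contribution: group total = 8.500 × 418 = 3553.00.
Efficiency loss = 3553.00 − 418 = 3135.00.

3135.00 dollars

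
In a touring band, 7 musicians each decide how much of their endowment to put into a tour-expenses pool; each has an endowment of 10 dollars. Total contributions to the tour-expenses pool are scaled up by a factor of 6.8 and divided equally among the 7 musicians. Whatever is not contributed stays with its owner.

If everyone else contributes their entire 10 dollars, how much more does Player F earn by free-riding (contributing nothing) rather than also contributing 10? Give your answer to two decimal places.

0.29 dollars

Switching from a contribution of 10 to 0 lets Player F keep an extra 10 dollars, but lowers the tour-expenses pool by 10, which costs Player F their own share of that drop: 6.8/7 × 10 = 9.71.
Net gain = 10 − 9.71 = 0.29. The private return per contributed unit (0.9714) is below 1, so free-riding is indeed the best response regardless of what the others do.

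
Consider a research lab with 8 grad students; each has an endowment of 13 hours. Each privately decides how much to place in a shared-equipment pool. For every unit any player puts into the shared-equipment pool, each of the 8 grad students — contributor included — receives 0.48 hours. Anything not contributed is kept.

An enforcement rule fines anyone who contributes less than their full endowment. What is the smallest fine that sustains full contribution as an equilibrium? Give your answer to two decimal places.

Given the others contribute fully, the best deviation is to contribute 0 (any partial contribution still incurs the fine and gives up units whose private return 0.48 is below 1).
Deviating from 13 to 0 saves 13 hours but forfeits the deviator's share of the drop in the shared-equipment pool: 0.48 × 13 = 6.24.
So the deviation gain is 13 − 6.24 = 6.76, and the fine must be at least 6.76 hours to wipe it out.

6.76 hours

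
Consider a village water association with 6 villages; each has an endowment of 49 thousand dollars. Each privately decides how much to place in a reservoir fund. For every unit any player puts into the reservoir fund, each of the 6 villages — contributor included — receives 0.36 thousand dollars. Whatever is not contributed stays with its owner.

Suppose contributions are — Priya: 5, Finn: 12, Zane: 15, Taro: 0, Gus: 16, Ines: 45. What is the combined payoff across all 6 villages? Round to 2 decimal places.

Total contributed: 5 + 12 + 15 + 0 + 16 + 45 = 93; total kept: 6 × 49 − 93 = 201.
The reservoir fund pays out 0.36 × 6 × 93 = 200.88 in aggregate.
Group total = 201 + 200.88 = 401.88.

401.88 thousand dollars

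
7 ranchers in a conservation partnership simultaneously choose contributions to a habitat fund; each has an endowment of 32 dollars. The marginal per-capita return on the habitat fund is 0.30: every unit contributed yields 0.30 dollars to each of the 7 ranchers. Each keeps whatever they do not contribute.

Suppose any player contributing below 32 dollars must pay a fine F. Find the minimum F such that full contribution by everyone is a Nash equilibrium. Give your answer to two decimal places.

Given the others contribute fully, the best deviation is to contribute 0 (any partial contribution still incurs the fine and gives up units whose private return 0.30 is below 1).
Deviating from 32 to 0 saves 32 dollars but forfeits the deviator's share of the drop in the habitat fund: 0.30 × 32 = 9.60.
So the deviation gain is 32 − 9.60 = 22.40, and the fine must be at least 22.40 dollars to wipe it out.

22.40 dollars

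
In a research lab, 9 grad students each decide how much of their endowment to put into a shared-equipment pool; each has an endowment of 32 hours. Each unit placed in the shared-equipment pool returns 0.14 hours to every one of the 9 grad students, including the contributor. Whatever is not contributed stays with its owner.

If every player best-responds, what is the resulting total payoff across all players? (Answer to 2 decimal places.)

288.00 hours

The private return per contributed unit is 0.14 < 1, so contributing 0 is dominant for every player. At the Nash equilibrium everyone keeps their 32, and the group total is 9 × 32 = 288.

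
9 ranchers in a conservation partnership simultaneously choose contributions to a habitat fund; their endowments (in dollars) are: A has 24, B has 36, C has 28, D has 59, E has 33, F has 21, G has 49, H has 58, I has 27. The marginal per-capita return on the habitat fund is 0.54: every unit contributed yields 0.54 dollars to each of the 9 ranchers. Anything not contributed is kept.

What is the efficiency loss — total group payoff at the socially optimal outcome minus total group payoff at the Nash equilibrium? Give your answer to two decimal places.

The private return per contributed unit is 0.54 < 1 for everyone, so the Nash equilibrium is zero contribution and the group total is Σ E_j = 24 + 36 + 28 + 59 + 33 + 21 + 49 + 58 + 27 = 335.
Each contributed unit returns 4.860 to the group, so the social optimum is full contribution by everyone: group total = 4.860 × 335 = 1628.10.
Efficiency loss = (4.860 − 1) × 335 = 1293.10.

1293.10 dollars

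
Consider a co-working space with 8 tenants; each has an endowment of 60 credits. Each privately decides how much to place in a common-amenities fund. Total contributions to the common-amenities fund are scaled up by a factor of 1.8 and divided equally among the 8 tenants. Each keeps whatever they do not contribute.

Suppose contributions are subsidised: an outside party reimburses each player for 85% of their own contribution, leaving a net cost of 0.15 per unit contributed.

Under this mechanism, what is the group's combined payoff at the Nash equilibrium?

With the mechanism, a contributed unit returns (1.8/8) / 0.15 = 1.5000 per unit of net cost to the contributor — now above 1 — so contributing fully is weakly dominant for every player.
So the Nash equilibrium is full contribution by all 8; the group earns 8 × (60 × 0.85 + 1.8 × 60) = 1272.00.

1272.00 credits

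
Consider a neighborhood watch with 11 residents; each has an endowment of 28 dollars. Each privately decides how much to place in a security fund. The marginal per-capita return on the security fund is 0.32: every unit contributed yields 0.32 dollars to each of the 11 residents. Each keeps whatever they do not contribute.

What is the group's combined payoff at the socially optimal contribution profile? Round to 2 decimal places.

1084.16 dollars

Each contributed unit returns 3.520 to the group as a whole (0.32 to each of 11 players), which exceeds 1, so the social optimum is full contribution: group total = 3.520 × 308 = 1084.16.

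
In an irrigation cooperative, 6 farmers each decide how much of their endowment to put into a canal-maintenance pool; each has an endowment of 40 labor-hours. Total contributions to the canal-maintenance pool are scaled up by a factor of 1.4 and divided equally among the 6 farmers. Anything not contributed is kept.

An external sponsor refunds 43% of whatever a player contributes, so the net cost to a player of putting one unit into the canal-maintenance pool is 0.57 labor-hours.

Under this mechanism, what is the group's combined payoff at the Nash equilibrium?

240.00 labor-hours

The effective private return is (1.4/6) / 0.57 = 0.4094, which is still under 1, so the mechanism doesn't change anyone's dominant strategy: zero contribution.
At the Nash equilibrium no one contributes; group total payoff = 6 × 40 = 240.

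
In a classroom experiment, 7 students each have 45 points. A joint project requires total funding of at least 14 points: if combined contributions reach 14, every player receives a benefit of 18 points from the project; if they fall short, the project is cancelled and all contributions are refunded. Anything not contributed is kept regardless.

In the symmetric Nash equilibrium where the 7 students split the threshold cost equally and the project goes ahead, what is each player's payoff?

61 points

Equal share of the threshold: 14/7 = 2.
At this profile no one gains by cutting their contribution: any cut drops the total below 14, the project is cancelled, contributions are refunded, and the deviator ends with 45, which is less than 45 − 2 + 18 = 61. Contributing more than 2 just wastes the excess. So contributing exactly 2 is a best response.
Each player's payoff: 45 − 2 + 18 = 61.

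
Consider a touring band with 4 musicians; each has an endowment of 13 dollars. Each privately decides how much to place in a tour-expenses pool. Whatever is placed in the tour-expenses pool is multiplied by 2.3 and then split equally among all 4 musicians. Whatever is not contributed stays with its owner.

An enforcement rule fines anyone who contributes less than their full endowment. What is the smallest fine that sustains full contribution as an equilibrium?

5.53 dollars

Given the others contribute fully, the best deviation is to contribute 0 (any partial contribution still incurs the fine and gives up units whose private return 0.5750 is below 1).
Deviating from 13 to 0 saves 13 dollars but forfeits the deviator's share of the drop in the tour-expenses pool: 2.3/4 × 13 = 7.47.
So the deviation gain is 13 − 7.47 = 5.53, and the fine must be at least 5.53 dollars to wipe it out.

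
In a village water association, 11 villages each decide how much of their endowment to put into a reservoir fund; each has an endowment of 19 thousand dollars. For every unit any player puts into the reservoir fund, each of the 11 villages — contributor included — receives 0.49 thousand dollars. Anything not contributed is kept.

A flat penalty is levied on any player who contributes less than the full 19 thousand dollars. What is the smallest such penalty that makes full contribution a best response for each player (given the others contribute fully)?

Given the others contribute fully, the best deviation is to contribute 0 (any partial contribution still incurs the fine and gives up units whose private return 0.49 is below 1).
Deviating from 19 to 0 saves 19 thousand dollars but forfeits the deviator's share of the drop in the reservoir fund: 0.49 × 19 = 9.31.
So the deviation gain is 19 − 9.31 = 9.69, and the fine must be at least 9.69 thousand dollars to wipe it out.

9.69 thousand dollars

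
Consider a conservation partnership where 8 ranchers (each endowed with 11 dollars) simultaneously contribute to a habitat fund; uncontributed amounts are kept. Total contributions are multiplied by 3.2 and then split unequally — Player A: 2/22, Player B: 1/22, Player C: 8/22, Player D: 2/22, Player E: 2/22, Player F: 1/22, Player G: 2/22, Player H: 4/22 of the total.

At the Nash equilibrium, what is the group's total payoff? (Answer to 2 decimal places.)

For player j, contributing a unit is worthwhile iff 3.2 × (j's share) ≥ 1, i.e. iff j's share is at least 0.3125.
Only Player C (8/22) clears that bar, contributing 11; the remaining 7 contribute 0. Total contributed: 11.
The habitat fund pays out 3.2 × 11 = 35.20 in total (split across the unequal shares, but the aggregate is all that matters for the group sum).
The 7 free-riders keep 11 each, adding 77. Group total = 77 + 35.20 = 112.20.

112.20 dollars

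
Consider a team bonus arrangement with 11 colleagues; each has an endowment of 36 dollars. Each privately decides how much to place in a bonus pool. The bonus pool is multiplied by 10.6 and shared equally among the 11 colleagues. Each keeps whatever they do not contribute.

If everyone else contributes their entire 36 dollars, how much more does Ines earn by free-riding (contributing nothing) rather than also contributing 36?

1.31 dollars

Switching from a contribution of 36 to 0 lets Ines keep an extra 36 dollars, but lowers the bonus pool by 36, which costs Ines their own share of that drop: 10.6/11 × 36 = 34.69.
Net gain = 36 − 34.69 = 1.31. The private return per contributed unit (0.9636) is below 1, so free-riding is indeed the best response regardless of what the others do.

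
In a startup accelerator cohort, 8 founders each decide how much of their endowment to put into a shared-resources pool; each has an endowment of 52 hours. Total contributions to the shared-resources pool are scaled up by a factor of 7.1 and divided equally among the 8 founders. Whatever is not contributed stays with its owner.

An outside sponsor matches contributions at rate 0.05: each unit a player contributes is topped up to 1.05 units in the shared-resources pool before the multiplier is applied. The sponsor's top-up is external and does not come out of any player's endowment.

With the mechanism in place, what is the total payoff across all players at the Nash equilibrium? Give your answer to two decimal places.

416.00 hours

Even with the mechanism, each unit contributed returns only 7.1 × 1.05 / 8 = 0.9319 per unit of net cost, so contributing nothing is still dominant.
At the Nash equilibrium no one contributes; group total payoff = 8 × 52 = 416.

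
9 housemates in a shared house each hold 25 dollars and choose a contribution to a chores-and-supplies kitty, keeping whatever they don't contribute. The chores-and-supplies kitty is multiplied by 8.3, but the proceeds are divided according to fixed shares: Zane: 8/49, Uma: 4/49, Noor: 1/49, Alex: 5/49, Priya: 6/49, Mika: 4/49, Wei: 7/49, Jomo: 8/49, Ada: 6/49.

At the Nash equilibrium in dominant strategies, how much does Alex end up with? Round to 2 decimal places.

Player j's private return per contributed unit is 8.3 × (j's share). Contributing is weakly dominant for j when that share is at least 1/8.3 = 0.1205, and contributing 0 is dominant otherwise.
The shares above 0.1205 belong to Zane, Priya, Wei, Jomo and Ada, contributing 25 each; the remaining 4 contribute 0. Total contributed: 125.
Alex keeps 25 and receives 8.3 × 125 × 5/49 = 105.87 from the chores-and-supplies kitty, for a payoff of 130.87.

130.87 dollars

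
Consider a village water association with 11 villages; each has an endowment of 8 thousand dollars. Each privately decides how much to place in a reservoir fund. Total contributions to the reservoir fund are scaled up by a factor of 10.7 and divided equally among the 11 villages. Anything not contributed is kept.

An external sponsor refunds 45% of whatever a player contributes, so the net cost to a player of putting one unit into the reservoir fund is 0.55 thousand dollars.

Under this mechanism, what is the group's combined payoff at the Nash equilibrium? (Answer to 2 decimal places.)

The effective private return per unit is now (10.7/11) / 0.55 = 1.7686 > 1, so every player's dominant strategy flips to full contribution.
At the Nash equilibrium everyone contributes 8. Group total payoff = 11 × (8 × 0.45 + 10.7 × 8) = 981.20.

981.20 thousand dollars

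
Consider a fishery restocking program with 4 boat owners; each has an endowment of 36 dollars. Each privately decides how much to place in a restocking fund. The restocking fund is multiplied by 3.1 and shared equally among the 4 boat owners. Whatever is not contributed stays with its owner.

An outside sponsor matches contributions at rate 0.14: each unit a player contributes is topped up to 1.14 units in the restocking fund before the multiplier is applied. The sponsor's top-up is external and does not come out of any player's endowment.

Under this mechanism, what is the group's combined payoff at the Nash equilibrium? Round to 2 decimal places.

144.00 dollars

With the mechanism, a contributed unit returns 3.1 × 1.14 / 4 = 0.8835 per unit of net cost — still below 1 — so contributing 0 remains dominant for every player.
At the Nash equilibrium no one contributes; group total payoff = 4 × 36 = 144.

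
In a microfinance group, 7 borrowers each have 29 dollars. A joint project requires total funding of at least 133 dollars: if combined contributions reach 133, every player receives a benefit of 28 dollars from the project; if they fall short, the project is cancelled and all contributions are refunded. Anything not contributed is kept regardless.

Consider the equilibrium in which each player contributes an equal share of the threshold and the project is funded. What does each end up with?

38 dollars

Equal share of the threshold: 133/7 = 19.
At this profile no one gains by cutting their contribution: any cut drops the total below 133, the project is cancelled, contributions are refunded, and the deviator ends with 29, which is less than 29 − 19 + 28 = 38. Contributing more than 19 just wastes the excess. So contributing exactly 19 is a best response.
Each player's payoff: 29 − 19 + 28 = 38.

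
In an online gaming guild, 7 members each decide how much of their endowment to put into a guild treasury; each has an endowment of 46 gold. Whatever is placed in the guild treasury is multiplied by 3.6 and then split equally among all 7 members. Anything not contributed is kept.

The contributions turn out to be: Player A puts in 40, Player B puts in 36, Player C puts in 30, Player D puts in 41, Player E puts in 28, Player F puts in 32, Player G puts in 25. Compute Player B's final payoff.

Total contributed: 40 + 36 + 30 + 41 + 28 + 32 + 25 = 232.
Each receives 3.6 × 232 / 7 = 119.31 from the guild treasury.
Player B keeps 46 − 36 = 10, so Player B's payoff is 10 + 119.31 = 129.31.

129.31 gold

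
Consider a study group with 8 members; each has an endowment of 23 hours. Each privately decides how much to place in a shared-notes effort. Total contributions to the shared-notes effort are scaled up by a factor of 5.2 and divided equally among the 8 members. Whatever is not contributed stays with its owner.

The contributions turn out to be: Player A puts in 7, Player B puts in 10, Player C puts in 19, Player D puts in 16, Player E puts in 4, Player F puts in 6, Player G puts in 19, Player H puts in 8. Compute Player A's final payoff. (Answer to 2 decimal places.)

73.85 hours

Total contributed: 7 + 10 + 19 + 16 + 4 + 6 + 19 + 8 = 89.
Each receives 5.2 × 89 / 8 = 57.85 from the shared-notes effort.
Player A keeps 23 − 7 = 16, so Player A's payoff is 16 + 57.85 = 73.85.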